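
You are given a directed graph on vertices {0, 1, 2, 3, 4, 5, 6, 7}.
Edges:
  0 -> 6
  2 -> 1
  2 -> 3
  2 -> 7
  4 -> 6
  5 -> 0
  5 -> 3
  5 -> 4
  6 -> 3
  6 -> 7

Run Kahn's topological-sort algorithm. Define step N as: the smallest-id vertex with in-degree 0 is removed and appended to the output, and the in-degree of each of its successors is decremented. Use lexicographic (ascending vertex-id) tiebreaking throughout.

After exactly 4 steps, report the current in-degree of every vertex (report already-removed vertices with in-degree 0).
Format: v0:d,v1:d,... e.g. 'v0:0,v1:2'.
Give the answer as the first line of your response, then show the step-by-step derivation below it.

v0:0,v1:0,v2:0,v3:1,v4:0,v5:0,v6:1,v7:1

step 1: output 2; order=[2]; indeg=(1,0,0,2,1,0,2,1)
step 2: output 1; order=[2,1]; indeg=(1,0,0,2,1,0,2,1)
step 3: output 5; order=[2,1,5]; indeg=(0,0,0,1,0,0,2,1)
step 4: output 0; order=[2,1,5,0]; indeg=(0,0,0,1,0,0,1,1)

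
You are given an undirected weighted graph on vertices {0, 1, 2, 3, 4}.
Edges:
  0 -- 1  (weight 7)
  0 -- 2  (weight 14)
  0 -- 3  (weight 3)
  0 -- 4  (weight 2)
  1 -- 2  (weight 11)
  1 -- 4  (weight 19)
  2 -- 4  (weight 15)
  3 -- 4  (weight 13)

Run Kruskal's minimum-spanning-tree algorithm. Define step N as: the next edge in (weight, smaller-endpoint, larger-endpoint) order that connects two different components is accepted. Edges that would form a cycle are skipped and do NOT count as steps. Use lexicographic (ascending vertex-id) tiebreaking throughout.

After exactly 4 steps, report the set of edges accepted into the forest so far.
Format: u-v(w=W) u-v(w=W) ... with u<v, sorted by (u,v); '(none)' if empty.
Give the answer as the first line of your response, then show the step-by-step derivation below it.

0-1(w=7) 0-3(w=3) 0-4(w=2) 1-2(w=11)

step 1: add edge 0-4 (w=2); MST = {0-4(w=2)}
step 2: add edge 0-3 (w=3); MST = {0-3(w=3) 0-4(w=2)}
step 3: add edge 0-1 (w=7); MST = {0-1(w=7) 0-3(w=3) 0-4(w=2)}
step 4: add edge 1-2 (w=11); MST = {0-1(w=7) 0-3(w=3) 0-4(w=2) 1-2(w=11)}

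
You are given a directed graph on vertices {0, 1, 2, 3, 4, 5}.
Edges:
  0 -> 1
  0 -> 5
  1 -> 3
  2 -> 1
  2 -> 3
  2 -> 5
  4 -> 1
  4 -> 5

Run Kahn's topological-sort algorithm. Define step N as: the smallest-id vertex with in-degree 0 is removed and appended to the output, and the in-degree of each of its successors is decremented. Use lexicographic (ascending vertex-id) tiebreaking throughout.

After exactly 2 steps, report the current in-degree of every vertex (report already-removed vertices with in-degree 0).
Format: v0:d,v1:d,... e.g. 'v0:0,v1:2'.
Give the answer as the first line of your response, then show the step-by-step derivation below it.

v0:0,v1:1,v2:0,v3:1,v4:0,v5:1

step 1: output 0; order=[0]; indeg=(0,2,0,2,0,2)
step 2: output 2; order=[0,2]; indeg=(0,1,0,1,0,1)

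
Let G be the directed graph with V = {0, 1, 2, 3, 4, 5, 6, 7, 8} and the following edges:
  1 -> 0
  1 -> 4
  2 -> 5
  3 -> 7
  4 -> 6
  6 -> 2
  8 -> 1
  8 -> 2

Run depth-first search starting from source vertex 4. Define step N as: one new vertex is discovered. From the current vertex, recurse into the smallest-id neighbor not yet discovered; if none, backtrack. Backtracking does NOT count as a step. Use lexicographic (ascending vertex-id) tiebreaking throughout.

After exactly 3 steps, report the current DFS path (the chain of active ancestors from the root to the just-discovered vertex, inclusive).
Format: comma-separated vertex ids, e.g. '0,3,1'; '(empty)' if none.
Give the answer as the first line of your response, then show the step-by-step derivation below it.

4,6,2

step 1: discover 4; path=4; order=4
step 2: discover 6; path=4>6; order=4,6
step 3: discover 2; path=4>6>2; order=4,6,2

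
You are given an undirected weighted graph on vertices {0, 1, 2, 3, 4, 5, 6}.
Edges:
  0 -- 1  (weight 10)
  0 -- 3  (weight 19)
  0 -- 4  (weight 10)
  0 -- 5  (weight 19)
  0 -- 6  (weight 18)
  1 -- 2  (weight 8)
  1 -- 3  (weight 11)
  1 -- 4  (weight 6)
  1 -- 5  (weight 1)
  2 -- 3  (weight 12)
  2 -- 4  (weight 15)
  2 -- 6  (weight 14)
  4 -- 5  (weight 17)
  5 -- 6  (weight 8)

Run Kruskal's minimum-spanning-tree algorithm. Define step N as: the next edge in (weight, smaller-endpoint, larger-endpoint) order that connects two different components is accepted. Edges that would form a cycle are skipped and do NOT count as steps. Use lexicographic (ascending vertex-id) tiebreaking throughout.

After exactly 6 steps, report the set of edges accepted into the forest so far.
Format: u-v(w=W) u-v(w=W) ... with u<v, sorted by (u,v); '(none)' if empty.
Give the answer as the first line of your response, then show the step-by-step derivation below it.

0-1(w=10) 1-2(w=8) 1-3(w=11) 1-4(w=6) 1-5(w=1) 5-6(w=8)

step 1: add edge 1-5 (w=1); MST = {1-5(w=1)}
step 2: add edge 1-4 (w=6); MST = {1-4(w=6) 1-5(w=1)}
step 3: add edge 1-2 (w=8); MST = {1-2(w=8) 1-4(w=6) 1-5(w=1)}
step 4: add edge 5-6 (w=8); MST = {1-2(w=8) 1-4(w=6) 1-5(w=1) 5-6(w=8)}
step 5: add edge 0-1 (w=10); MST = {0-1(w=10) 1-2(w=8) 1-4(w=6) 1-5(w=1) 5-6(w=8)}
step 6: add edge 1-3 (w=11); MST = {0-1(w=10) 1-2(w=8) 1-3(w=11) 1-4(w=6) 1-5(w=1) 5-6(w=8)}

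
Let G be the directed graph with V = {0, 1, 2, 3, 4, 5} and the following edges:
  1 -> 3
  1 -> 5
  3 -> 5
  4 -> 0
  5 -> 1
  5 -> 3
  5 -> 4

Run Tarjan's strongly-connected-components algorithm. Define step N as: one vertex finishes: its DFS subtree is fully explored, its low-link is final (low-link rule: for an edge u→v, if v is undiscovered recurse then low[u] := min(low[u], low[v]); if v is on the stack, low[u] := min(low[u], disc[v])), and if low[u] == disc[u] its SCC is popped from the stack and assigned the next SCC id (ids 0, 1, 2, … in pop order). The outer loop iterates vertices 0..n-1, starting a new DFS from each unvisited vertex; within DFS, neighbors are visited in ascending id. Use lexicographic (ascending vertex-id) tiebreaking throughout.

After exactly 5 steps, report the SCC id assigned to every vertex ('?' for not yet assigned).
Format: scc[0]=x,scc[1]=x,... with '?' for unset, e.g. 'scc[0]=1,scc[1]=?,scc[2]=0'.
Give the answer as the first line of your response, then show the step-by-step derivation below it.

scc[0]=0,scc[1]=2,scc[2]=?,scc[3]=2,scc[4]=1,scc[5]=2

step 1: low=(low[0]=0,low[1]=?,low[2]=?,low[3]=?,low[4]=?,low[5]=?); scc=(scc[0]=0,scc[1]=?,scc[2]=?,scc[3]=?,scc[4]=?,scc[5]=?)
step 2: low=(low[0]=0,low[1]=1,low[2]=?,low[3]=2,low[4]=4,low[5]=1); scc=(scc[0]=0,scc[1]=?,scc[2]=?,scc[3]=?,scc[4]=1,scc[5]=?)
step 3: low=(low[0]=0,low[1]=1,low[2]=?,low[3]=2,low[4]=4,low[5]=1); scc=(scc[0]=0,scc[1]=?,scc[2]=?,scc[3]=?,scc[4]=1,scc[5]=?)
step 4: low=(low[0]=0,low[1]=1,low[2]=?,low[3]=1,low[4]=4,low[5]=1); scc=(scc[0]=0,scc[1]=?,scc[2]=?,scc[3]=?,scc[4]=1,scc[5]=?)
step 5: low=(low[0]=0,low[1]=1,low[2]=?,low[3]=1,low[4]=4,low[5]=1); scc=(scc[0]=0,scc[1]=2,scc[2]=?,scc[3]=2,scc[4]=1,scc[5]=2)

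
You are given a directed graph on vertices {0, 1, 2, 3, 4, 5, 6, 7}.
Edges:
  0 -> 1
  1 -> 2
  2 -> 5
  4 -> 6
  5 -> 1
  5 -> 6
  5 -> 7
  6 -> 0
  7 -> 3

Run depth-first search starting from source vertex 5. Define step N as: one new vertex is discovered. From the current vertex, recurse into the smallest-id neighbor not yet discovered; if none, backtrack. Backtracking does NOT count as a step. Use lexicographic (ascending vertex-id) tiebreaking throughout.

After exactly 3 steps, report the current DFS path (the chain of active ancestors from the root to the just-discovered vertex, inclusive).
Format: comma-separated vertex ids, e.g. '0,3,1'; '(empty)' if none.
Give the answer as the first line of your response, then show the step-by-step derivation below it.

5,1,2

step 1: discover 5; path=5; order=5
step 2: discover 1; path=5>1; order=5,1
step 3: discover 2; path=5>1>2; order=5,1,2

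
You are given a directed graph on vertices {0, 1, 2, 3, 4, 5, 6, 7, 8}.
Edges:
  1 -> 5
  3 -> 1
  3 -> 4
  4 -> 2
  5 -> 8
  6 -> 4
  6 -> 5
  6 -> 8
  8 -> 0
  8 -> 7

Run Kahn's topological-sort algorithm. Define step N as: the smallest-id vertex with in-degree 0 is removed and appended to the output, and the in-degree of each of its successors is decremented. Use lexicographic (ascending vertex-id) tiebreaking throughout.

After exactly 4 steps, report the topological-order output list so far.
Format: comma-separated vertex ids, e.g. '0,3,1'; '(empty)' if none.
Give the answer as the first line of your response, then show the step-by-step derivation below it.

3,1,6,4

step 1: output 3; order=[3]; indeg=(1,0,1,0,1,2,0,1,2)
step 2: output 1; order=[3,1]; indeg=(1,0,1,0,1,1,0,1,2)
step 3: output 6; order=[3,1,6]; indeg=(1,0,1,0,0,0,0,1,1)
step 4: output 4; order=[3,1,6,4]; indeg=(1,0,0,0,0,0,0,1,1)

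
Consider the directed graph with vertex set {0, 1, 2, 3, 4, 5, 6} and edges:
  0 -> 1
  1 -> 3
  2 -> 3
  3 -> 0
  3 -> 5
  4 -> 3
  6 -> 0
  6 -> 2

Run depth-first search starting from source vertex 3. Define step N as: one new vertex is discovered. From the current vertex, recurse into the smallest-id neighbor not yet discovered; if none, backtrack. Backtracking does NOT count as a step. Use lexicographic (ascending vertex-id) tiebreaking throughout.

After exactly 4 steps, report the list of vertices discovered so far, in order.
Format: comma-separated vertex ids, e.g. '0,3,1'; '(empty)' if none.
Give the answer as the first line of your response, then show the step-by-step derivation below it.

3,0,1,5

step 1: discover 3; path=3; order=3
step 2: discover 0; path=3>0; order=3,0
step 3: discover 1; path=3>0>1; order=3,0,1
step 4: discover 5; path=3>5; order=3,0,1,5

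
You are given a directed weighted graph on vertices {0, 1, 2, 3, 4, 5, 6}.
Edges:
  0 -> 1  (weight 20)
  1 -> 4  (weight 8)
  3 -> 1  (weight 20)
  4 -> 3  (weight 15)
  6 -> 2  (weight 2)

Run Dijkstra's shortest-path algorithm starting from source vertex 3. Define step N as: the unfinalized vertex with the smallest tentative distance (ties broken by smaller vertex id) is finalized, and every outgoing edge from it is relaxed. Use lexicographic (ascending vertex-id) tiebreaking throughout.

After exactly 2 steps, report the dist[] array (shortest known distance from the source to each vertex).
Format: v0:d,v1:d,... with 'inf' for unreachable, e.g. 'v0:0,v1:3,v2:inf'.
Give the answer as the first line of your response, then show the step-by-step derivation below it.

v0:inf,v1:20,v2:inf,v3:0,v4:28,v5:inf,v6:inf

step 1: dist = v0:inf,v1:20,v2:inf,v3:0,v4:inf,v5:inf,v6:inf
step 2: dist = v0:inf,v1:20,v2:inf,v3:0,v4:28,v5:inf,v6:inf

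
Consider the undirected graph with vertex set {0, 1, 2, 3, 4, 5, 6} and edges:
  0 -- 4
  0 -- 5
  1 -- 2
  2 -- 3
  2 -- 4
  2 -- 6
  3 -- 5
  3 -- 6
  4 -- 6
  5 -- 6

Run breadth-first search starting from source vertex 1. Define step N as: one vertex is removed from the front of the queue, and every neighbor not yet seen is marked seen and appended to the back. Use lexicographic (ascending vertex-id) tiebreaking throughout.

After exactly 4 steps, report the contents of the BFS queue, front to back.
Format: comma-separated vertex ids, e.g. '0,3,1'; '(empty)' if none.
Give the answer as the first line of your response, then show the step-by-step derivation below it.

6,5,0

step 1: dequeue 1; queue=[2]; order=1
step 2: dequeue 2; queue=[3,4,6]; order=1,2
step 3: dequeue 3; queue=[4,6,5]; order=1,2,3
step 4: dequeue 4; queue=[6,5,0]; order=1,2,3,4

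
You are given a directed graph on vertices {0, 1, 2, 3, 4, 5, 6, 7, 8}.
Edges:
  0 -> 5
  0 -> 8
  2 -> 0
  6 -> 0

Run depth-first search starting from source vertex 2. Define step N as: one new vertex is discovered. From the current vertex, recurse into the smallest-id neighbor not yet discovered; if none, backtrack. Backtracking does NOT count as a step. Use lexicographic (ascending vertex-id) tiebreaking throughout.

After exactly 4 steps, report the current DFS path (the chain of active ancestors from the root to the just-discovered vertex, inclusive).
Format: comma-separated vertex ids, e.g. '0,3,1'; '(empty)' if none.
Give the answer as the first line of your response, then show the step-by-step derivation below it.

2,0,8

step 1: discover 2; path=2; order=2
step 2: discover 0; path=2>0; order=2,0
step 3: discover 5; path=2>0>5; order=2,0,5
step 4: discover 8; path=2>0>8; order=2,0,5,8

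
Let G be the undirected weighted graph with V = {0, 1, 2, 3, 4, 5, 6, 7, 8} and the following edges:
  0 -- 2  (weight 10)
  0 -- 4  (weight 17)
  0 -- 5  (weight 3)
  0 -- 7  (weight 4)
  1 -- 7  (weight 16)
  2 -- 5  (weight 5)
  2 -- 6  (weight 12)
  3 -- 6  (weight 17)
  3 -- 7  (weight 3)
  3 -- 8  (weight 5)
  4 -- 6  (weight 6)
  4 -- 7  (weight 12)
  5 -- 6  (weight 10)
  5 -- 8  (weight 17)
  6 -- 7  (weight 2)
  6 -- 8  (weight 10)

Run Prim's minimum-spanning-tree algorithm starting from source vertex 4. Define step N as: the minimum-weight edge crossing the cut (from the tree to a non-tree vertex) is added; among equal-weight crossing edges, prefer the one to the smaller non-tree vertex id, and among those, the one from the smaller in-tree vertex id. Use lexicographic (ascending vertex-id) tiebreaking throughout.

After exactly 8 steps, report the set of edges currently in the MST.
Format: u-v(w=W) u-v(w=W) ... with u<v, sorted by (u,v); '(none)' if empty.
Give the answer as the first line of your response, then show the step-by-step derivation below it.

0-5(w=3) 0-7(w=4) 1-7(w=16) 2-5(w=5) 3-7(w=3) 3-8(w=5) 4-6(w=6) 6-7(w=2)

step 1: add edge 4-6 (w=6); MST = {4-6(w=6)}
step 2: add edge 6-7 (w=2); MST = {4-6(w=6) 6-7(w=2)}
step 3: add edge 3-7 (w=3); MST = {3-7(w=3) 4-6(w=6) 6-7(w=2)}
step 4: add edge 0-7 (w=4); MST = {0-7(w=4) 3-7(w=3) 4-6(w=6) 6-7(w=2)}
step 5: add edge 0-5 (w=3); MST = {0-5(w=3) 0-7(w=4) 3-7(w=3) 4-6(w=6) 6-7(w=2)}
step 6: add edge 2-5 (w=5); MST = {0-5(w=3) 0-7(w=4) 2-5(w=5) 3-7(w=3) 4-6(w=6) 6-7(w=2)}
step 7: add edge 3-8 (w=5); MST = {0-5(w=3) 0-7(w=4) 2-5(w=5) 3-7(w=3) 3-8(w=5) 4-6(w=6) 6-7(w=2)}
step 8: add edge 1-7 (w=16); MST = {0-5(w=3) 0-7(w=4) 1-7(w=16) 2-5(w=5) 3-7(w=3) 3-8(w=5) 4-6(w=6) 6-7(w=2)}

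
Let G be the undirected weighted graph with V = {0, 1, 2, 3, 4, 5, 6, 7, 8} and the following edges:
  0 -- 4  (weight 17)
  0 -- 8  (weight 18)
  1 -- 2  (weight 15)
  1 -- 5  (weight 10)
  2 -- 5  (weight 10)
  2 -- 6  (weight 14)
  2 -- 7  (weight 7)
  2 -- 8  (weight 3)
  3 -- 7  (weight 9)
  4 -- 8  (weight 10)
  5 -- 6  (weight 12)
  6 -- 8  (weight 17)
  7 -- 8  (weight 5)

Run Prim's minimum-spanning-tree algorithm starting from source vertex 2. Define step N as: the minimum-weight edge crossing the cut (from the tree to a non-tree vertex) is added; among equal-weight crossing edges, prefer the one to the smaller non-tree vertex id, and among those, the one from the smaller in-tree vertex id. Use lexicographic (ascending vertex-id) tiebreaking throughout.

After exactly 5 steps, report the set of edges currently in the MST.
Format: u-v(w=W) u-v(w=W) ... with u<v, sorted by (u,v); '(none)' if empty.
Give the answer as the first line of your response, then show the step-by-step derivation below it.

2-5(w=10) 2-8(w=3) 3-7(w=9) 4-8(w=10) 7-8(w=5)

step 1: add edge 2-8 (w=3); MST = {2-8(w=3)}
step 2: add edge 7-8 (w=5); MST = {2-8(w=3) 7-8(w=5)}
step 3: add edge 3-7 (w=9); MST = {2-8(w=3) 3-7(w=9) 7-8(w=5)}
step 4: add edge 4-8 (w=10); MST = {2-8(w=3) 3-7(w=9) 4-8(w=10) 7-8(w=5)}
step 5: add edge 2-5 (w=10); MST = {2-5(w=10) 2-8(w=3) 3-7(w=9) 4-8(w=10) 7-8(w=5)}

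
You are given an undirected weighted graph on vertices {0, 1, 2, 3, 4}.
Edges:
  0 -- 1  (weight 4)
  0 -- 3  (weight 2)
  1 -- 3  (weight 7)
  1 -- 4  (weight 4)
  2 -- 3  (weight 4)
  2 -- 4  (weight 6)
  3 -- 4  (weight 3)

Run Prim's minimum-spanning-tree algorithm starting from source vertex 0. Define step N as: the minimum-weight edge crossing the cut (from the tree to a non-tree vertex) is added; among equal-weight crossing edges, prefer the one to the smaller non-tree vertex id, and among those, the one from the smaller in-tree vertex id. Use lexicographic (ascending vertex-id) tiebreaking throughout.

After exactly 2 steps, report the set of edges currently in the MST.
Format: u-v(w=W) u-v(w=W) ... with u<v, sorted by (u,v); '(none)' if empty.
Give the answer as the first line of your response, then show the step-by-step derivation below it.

0-3(w=2) 3-4(w=3)

step 1: add edge 0-3 (w=2); MST = {0-3(w=2)}
step 2: add edge 3-4 (w=3); MST = {0-3(w=2) 3-4(w=3)}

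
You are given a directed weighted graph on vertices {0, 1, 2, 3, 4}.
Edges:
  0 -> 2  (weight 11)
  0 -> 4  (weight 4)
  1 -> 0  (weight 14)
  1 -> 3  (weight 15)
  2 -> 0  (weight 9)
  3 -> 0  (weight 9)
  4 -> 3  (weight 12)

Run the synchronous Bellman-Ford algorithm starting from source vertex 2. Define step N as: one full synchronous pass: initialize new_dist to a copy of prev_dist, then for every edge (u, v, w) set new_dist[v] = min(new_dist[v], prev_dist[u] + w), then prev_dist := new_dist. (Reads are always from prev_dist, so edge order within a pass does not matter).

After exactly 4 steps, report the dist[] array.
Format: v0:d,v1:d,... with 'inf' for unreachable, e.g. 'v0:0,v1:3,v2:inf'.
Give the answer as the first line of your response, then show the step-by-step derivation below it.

v0:9,v1:inf,v2:0,v3:25,v4:13

step 1: dist = v0:9,v1:inf,v2:0,v3:inf,v4:inf
step 2: dist = v0:9,v1:inf,v2:0,v3:inf,v4:13
step 3: dist = v0:9,v1:inf,v2:0,v3:25,v4:13
step 4: dist = v0:9,v1:inf,v2:0,v3:25,v4:13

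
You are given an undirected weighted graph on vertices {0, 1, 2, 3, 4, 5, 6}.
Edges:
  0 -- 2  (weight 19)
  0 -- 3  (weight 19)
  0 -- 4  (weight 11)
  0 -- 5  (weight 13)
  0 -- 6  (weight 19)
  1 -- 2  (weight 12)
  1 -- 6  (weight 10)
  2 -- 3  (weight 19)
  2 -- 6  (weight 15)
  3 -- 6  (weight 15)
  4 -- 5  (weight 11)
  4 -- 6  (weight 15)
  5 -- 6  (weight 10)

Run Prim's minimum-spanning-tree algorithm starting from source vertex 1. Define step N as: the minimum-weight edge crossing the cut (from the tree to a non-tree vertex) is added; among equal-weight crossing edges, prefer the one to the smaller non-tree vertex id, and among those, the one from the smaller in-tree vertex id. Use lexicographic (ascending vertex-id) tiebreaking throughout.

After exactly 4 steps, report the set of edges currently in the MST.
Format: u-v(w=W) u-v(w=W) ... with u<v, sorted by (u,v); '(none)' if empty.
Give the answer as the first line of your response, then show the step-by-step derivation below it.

0-4(w=11) 1-6(w=10) 4-5(w=11) 5-6(w=10)

step 1: add edge 1-6 (w=10); MST = {1-6(w=10)}
step 2: add edge 5-6 (w=10); MST = {1-6(w=10) 5-6(w=10)}
step 3: add edge 4-5 (w=11); MST = {1-6(w=10) 4-5(w=11) 5-6(w=10)}
step 4: add edge 0-4 (w=11); MST = {0-4(w=11) 1-6(w=10) 4-5(w=11) 5-6(w=10)}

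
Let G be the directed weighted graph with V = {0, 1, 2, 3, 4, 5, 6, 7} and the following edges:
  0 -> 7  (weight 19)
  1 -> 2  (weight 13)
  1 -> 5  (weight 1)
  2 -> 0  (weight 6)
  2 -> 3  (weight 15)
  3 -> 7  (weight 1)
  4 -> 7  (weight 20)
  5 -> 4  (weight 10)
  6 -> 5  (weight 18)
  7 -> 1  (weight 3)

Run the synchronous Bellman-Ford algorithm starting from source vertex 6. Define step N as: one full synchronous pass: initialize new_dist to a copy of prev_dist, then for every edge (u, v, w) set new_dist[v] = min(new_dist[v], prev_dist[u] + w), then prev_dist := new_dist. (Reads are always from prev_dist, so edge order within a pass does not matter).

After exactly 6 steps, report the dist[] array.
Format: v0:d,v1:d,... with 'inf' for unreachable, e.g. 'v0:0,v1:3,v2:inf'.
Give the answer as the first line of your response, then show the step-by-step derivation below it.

v0:70,v1:51,v2:64,v3:79,v4:28,v5:18,v6:0,v7:48

step 1: dist = v0:inf,v1:inf,v2:inf,v3:inf,v4:inf,v5:18,v6:0,v7:inf
step 2: dist = v0:inf,v1:inf,v2:inf,v3:inf,v4:28,v5:18,v6:0,v7:inf
step 3: dist = v0:inf,v1:inf,v2:inf,v3:inf,v4:28,v5:18,v6:0,v7:48
step 4: dist = v0:inf,v1:51,v2:inf,v3:inf,v4:28,v5:18,v6:0,v7:48
step 5: dist = v0:inf,v1:51,v2:64,v3:inf,v4:28,v5:18,v6:0,v7:48
step 6: dist = v0:70,v1:51,v2:64,v3:79,v4:28,v5:18,v6:0,v7:48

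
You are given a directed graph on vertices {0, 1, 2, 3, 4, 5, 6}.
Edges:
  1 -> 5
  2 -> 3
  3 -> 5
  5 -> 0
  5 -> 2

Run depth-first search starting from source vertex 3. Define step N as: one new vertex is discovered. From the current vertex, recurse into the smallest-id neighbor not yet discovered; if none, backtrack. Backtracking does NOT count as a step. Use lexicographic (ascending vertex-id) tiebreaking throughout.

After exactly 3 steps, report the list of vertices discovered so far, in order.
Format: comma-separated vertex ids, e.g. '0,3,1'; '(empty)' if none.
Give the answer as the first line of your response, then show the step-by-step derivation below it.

3,5,0

step 1: discover 3; path=3; order=3
step 2: discover 5; path=3>5; order=3,5
step 3: discover 0; path=3>5>0; order=3,5,0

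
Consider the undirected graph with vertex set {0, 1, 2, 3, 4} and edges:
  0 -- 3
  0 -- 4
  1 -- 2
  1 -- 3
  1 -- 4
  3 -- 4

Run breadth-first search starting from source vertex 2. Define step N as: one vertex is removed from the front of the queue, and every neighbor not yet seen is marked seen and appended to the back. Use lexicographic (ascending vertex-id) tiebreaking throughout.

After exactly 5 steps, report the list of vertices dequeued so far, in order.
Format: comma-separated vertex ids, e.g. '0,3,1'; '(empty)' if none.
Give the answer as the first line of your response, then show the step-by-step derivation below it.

2,1,3,4,0

step 1: dequeue 2; queue=[1]; order=2
step 2: dequeue 1; queue=[3,4]; order=2,1
step 3: dequeue 3; queue=[4,0]; order=2,1,3
step 4: dequeue 4; queue=[0]; order=2,1,3,4
step 5: dequeue 0; queue=[(empty)]; order=2,1,3,4,0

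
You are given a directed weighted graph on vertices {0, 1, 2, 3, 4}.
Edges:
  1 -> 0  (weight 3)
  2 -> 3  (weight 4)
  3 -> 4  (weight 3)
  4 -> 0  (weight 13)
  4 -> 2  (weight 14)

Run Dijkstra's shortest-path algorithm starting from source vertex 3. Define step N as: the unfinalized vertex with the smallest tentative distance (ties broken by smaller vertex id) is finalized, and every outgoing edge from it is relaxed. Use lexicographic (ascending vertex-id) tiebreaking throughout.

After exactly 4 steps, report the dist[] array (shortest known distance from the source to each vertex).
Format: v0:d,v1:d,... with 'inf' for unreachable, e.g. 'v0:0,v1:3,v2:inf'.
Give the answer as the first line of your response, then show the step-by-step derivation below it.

v0:16,v1:inf,v2:17,v3:0,v4:3

step 1: dist = v0:inf,v1:inf,v2:inf,v3:0,v4:3
step 2: dist = v0:16,v1:inf,v2:17,v3:0,v4:3
step 3: dist = v0:16,v1:inf,v2:17,v3:0,v4:3
step 4: dist = v0:16,v1:inf,v2:17,v3:0,v4:3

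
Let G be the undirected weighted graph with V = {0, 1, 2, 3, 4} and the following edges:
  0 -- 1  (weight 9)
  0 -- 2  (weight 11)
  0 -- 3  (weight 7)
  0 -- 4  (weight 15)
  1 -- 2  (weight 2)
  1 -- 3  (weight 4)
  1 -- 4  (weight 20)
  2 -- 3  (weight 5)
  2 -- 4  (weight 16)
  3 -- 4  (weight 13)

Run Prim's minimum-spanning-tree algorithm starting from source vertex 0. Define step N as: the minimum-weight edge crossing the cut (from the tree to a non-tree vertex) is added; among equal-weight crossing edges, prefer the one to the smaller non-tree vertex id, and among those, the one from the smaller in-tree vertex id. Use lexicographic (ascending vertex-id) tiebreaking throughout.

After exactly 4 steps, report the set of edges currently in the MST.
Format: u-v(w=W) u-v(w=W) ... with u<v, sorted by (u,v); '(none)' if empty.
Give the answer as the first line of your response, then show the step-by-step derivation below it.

0-3(w=7) 1-2(w=2) 1-3(w=4) 3-4(w=13)

step 1: add edge 0-3 (w=7); MST = {0-3(w=7)}
step 2: add edge 1-3 (w=4); MST = {0-3(w=7) 1-3(w=4)}
step 3: add edge 1-2 (w=2); MST = {0-3(w=7) 1-2(w=2) 1-3(w=4)}
step 4: add edge 3-4 (w=13); MST = {0-3(w=7) 1-2(w=2) 1-3(w=4) 3-4(w=13)}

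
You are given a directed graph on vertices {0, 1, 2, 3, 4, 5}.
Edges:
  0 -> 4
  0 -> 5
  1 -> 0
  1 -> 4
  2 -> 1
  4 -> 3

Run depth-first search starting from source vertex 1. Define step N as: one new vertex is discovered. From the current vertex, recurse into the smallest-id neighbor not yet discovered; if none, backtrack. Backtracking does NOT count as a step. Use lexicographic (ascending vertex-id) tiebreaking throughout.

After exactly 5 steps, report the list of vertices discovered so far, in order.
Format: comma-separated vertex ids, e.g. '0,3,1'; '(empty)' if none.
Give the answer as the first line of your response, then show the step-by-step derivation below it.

1,0,4,3,5

step 1: discover 1; path=1; order=1
step 2: discover 0; path=1>0; order=1,0
step 3: discover 4; path=1>0>4; order=1,0,4
step 4: discover 3; path=1>0>4>3; order=1,0,4,3
step 5: discover 5; path=1>0>5; order=1,0,4,3,5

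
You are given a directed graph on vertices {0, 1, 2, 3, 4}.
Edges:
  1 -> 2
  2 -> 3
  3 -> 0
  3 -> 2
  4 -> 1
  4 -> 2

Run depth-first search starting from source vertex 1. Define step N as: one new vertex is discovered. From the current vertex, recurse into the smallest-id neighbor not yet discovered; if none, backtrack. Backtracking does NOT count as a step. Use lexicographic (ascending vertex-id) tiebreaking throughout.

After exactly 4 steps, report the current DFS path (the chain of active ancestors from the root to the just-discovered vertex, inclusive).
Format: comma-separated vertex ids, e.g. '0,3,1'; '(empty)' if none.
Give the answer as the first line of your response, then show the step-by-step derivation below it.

1,2,3,0

step 1: discover 1; path=1; order=1
step 2: discover 2; path=1>2; order=1,2
step 3: discover 3; path=1>2>3; order=1,2,3
step 4: discover 0; path=1>2>3>0; order=1,2,3,0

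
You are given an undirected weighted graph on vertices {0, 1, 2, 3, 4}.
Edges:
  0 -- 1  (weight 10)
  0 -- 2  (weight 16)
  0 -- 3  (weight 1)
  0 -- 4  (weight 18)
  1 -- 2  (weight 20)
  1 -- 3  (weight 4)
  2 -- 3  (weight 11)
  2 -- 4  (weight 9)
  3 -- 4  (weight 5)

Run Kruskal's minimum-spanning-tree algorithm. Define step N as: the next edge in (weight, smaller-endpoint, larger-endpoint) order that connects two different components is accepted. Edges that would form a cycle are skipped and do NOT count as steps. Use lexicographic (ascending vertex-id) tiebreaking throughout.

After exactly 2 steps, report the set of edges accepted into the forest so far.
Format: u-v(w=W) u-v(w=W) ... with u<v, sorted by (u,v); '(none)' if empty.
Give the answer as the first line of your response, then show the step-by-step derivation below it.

0-3(w=1) 1-3(w=4)

step 1: add edge 0-3 (w=1); MST = {0-3(w=1)}
step 2: add edge 1-3 (w=4); MST = {0-3(w=1) 1-3(w=4)}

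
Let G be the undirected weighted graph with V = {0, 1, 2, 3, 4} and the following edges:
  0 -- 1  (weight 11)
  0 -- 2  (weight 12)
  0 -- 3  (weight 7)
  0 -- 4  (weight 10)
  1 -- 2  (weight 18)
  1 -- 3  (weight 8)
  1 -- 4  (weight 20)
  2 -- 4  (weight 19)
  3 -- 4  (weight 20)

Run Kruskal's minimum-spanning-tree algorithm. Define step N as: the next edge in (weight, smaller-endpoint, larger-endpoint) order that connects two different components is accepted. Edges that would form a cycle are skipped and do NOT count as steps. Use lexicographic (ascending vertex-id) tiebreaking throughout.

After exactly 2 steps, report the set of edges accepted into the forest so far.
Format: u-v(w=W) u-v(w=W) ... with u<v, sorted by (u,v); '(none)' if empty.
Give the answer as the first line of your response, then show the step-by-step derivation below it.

0-3(w=7) 1-3(w=8)

step 1: add edge 0-3 (w=7); MST = {0-3(w=7)}
step 2: add edge 1-3 (w=8); MST = {0-3(w=7) 1-3(w=8)}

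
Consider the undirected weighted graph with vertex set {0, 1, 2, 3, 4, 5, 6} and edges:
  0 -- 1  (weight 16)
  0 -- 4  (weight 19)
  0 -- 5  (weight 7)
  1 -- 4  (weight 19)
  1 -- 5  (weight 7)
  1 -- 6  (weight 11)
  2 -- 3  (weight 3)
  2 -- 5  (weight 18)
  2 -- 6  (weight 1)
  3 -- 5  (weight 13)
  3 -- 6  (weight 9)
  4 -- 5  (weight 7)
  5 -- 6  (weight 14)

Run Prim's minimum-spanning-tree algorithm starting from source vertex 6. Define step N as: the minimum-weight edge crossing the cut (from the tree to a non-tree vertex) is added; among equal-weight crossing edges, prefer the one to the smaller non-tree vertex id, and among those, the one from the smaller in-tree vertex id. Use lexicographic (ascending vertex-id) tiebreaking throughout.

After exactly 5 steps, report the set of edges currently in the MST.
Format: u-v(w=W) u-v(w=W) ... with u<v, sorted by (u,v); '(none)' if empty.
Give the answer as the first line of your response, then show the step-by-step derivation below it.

0-5(w=7) 1-5(w=7) 1-6(w=11) 2-3(w=3) 2-6(w=1)

step 1: add edge 2-6 (w=1); MST = {2-6(w=1)}
step 2: add edge 2-3 (w=3); MST = {2-3(w=3) 2-6(w=1)}
step 3: add edge 1-6 (w=11); MST = {1-6(w=11) 2-3(w=3) 2-6(w=1)}
step 4: add edge 1-5 (w=7); MST = {1-5(w=7) 1-6(w=11) 2-3(w=3) 2-6(w=1)}
step 5: add edge 0-5 (w=7); MST = {0-5(w=7) 1-5(w=7) 1-6(w=11) 2-3(w=3) 2-6(w=1)}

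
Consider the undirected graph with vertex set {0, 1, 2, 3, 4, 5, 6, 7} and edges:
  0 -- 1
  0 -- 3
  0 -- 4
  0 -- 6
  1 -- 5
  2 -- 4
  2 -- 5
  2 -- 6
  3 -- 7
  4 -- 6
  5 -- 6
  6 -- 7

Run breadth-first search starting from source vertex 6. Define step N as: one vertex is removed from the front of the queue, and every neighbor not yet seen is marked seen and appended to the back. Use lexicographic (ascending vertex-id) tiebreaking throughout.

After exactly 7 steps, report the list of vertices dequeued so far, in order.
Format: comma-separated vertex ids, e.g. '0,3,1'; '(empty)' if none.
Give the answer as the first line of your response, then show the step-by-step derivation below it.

6,0,2,4,5,7,1

step 1: dequeue 6; queue=[0,2,4,5,7]; order=6
step 2: dequeue 0; queue=[2,4,5,7,1,3]; order=6,0
step 3: dequeue 2; queue=[4,5,7,1,3]; order=6,0,2
step 4: dequeue 4; queue=[5,7,1,3]; order=6,0,2,4
step 5: dequeue 5; queue=[7,1,3]; order=6,0,2,4,5
step 6: dequeue 7; queue=[1,3]; order=6,0,2,4,5,7
step 7: dequeue 1; queue=[3]; order=6,0,2,4,5,7,1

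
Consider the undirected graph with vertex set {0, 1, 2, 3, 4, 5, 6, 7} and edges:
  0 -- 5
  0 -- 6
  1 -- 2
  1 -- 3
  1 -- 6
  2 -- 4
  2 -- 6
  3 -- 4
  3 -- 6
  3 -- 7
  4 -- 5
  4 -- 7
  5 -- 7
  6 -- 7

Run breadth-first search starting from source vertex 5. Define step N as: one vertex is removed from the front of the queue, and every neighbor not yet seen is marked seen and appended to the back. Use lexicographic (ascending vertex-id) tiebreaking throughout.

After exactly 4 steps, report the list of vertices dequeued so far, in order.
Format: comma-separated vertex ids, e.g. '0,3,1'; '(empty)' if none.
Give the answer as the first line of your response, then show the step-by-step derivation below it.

5,0,4,7

step 1: dequeue 5; queue=[0,4,7]; order=5
step 2: dequeue 0; queue=[4,7,6]; order=5,0
step 3: dequeue 4; queue=[7,6,2,3]; order=5,0,4
step 4: dequeue 7; queue=[6,2,3]; order=5,0,4,7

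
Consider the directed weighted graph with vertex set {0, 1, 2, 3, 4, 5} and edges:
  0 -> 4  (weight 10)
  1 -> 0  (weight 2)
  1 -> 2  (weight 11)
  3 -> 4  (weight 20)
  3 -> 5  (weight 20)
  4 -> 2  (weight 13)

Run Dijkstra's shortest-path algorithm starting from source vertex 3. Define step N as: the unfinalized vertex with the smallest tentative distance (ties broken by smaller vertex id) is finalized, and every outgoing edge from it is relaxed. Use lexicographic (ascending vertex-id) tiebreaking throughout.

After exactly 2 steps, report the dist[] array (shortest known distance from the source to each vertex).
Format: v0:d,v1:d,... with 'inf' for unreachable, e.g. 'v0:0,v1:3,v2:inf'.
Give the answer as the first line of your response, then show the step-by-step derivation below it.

v0:inf,v1:inf,v2:33,v3:0,v4:20,v5:20

step 1: dist = v0:inf,v1:inf,v2:inf,v3:0,v4:20,v5:20
step 2: dist = v0:inf,v1:inf,v2:33,v3:0,v4:20,v5:20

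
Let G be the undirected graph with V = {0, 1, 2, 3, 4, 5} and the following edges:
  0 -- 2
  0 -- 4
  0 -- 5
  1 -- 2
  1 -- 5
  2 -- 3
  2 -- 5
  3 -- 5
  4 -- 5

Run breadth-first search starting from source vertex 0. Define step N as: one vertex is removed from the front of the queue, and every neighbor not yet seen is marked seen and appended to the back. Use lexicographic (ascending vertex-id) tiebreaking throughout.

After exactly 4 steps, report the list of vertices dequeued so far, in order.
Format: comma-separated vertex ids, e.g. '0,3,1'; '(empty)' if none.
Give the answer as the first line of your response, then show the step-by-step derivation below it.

0,2,4,5

step 1: dequeue 0; queue=[2,4,5]; order=0
step 2: dequeue 2; queue=[4,5,1,3]; order=0,2
step 3: dequeue 4; queue=[5,1,3]; order=0,2,4
step 4: dequeue 5; queue=[1,3]; order=0,2,4,5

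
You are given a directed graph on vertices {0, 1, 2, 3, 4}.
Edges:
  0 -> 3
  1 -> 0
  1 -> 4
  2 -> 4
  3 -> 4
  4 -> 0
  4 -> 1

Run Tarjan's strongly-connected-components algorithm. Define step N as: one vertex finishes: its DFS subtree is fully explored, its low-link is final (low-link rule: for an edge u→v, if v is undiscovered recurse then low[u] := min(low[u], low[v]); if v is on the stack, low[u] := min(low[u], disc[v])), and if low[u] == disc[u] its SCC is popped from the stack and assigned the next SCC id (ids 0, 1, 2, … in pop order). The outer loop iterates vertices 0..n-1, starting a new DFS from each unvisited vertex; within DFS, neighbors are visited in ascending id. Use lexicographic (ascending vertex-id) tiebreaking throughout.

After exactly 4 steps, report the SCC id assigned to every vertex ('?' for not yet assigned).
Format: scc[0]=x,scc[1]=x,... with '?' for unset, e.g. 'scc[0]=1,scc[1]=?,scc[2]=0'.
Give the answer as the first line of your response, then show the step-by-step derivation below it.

scc[0]=0,scc[1]=0,scc[2]=?,scc[3]=0,scc[4]=0

step 1: low=(low[0]=0,low[1]=0,low[2]=?,low[3]=1,low[4]=0); scc=(scc[0]=?,scc[1]=?,scc[2]=?,scc[3]=?,scc[4]=?)
step 2: low=(low[0]=0,low[1]=0,low[2]=?,low[3]=1,low[4]=0); scc=(scc[0]=?,scc[1]=?,scc[2]=?,scc[3]=?,scc[4]=?)
step 3: low=(low[0]=0,low[1]=0,low[2]=?,low[3]=0,low[4]=0); scc=(scc[0]=?,scc[1]=?,scc[2]=?,scc[3]=?,scc[4]=?)
step 4: low=(low[0]=0,low[1]=0,low[2]=?,low[3]=0,low[4]=0); scc=(scc[0]=0,scc[1]=0,scc[2]=?,scc[3]=0,scc[4]=0)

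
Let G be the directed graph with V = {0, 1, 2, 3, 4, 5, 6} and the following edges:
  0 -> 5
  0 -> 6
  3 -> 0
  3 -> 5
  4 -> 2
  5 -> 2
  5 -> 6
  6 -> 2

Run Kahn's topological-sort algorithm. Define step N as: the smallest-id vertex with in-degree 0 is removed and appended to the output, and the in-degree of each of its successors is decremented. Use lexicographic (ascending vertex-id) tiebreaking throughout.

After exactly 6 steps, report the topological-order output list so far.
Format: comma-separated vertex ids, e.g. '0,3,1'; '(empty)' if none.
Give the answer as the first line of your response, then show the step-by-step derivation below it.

1,3,0,4,5,6

step 1: output 1; order=[1]; indeg=(1,0,3,0,0,2,2)
step 2: output 3; order=[1,3]; indeg=(0,0,3,0,0,1,2)
step 3: output 0; order=[1,3,0]; indeg=(0,0,3,0,0,0,1)
step 4: output 4; order=[1,3,0,4]; indeg=(0,0,2,0,0,0,1)
step 5: output 5; order=[1,3,0,4,5]; indeg=(0,0,1,0,0,0,0)
step 6: output 6; order=[1,3,0,4,5,6]; indeg=(0,0,0,0,0,0,0)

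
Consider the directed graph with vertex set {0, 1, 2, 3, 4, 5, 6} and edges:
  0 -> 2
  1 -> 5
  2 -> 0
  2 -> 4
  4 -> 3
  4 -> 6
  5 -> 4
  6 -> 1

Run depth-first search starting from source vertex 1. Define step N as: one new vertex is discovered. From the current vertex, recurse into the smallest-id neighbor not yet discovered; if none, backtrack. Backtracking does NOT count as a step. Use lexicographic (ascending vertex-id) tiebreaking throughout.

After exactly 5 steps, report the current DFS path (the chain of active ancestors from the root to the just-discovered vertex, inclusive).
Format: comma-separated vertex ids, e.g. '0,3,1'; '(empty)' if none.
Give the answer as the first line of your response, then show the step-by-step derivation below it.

1,5,4,6

step 1: discover 1; path=1; order=1
step 2: discover 5; path=1>5; order=1,5
step 3: discover 4; path=1>5>4; order=1,5,4
step 4: discover 3; path=1>5>4>3; order=1,5,4,3
step 5: discover 6; path=1>5>4>6; order=1,5,4,3,6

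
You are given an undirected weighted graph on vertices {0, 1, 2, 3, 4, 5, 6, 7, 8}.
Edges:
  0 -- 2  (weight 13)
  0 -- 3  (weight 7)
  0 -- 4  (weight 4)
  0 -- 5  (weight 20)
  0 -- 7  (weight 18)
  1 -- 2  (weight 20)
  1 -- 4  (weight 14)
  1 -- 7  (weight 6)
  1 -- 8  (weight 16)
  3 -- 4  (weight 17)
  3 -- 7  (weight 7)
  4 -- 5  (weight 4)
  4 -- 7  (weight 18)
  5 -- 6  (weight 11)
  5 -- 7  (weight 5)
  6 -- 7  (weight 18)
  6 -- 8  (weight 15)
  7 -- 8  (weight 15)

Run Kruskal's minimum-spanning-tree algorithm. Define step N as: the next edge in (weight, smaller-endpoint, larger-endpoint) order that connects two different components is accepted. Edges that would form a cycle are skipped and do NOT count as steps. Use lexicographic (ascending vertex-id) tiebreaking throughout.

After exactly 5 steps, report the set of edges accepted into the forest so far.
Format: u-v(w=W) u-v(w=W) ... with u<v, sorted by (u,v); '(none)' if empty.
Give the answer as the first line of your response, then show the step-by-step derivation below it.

0-3(w=7) 0-4(w=4) 1-7(w=6) 4-5(w=4) 5-7(w=5)

step 1: add edge 0-4 (w=4); MST = {0-4(w=4)}
step 2: add edge 4-5 (w=4); MST = {0-4(w=4) 4-5(w=4)}
step 3: add edge 5-7 (w=5); MST = {0-4(w=4) 4-5(w=4) 5-7(w=5)}
step 4: add edge 1-7 (w=6); MST = {0-4(w=4) 1-7(w=6) 4-5(w=4) 5-7(w=5)}
step 5: add edge 0-3 (w=7); MST = {0-3(w=7) 0-4(w=4) 1-7(w=6) 4-5(w=4) 5-7(w=5)}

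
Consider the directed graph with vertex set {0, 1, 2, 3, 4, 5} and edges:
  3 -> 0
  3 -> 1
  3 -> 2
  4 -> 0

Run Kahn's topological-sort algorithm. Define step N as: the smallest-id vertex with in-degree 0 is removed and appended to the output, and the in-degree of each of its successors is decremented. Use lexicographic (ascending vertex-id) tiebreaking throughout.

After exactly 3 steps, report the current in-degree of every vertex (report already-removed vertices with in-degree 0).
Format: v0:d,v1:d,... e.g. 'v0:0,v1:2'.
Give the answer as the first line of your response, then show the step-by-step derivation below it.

v0:1,v1:0,v2:0,v3:0,v4:0,v5:0

step 1: output 3; order=[3]; indeg=(1,0,0,0,0,0)
step 2: output 1; order=[3,1]; indeg=(1,0,0,0,0,0)
step 3: output 2; order=[3,1,2]; indeg=(1,0,0,0,0,0)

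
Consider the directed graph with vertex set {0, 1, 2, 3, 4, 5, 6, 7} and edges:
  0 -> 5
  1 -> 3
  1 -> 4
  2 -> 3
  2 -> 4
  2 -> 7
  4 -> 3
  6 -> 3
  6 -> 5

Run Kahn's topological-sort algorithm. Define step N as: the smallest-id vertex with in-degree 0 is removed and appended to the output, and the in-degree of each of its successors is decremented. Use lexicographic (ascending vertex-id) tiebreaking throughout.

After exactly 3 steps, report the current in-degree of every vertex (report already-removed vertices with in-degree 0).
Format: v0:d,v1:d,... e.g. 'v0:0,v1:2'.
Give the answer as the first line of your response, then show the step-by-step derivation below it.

v0:0,v1:0,v2:0,v3:2,v4:0,v5:1,v6:0,v7:0

step 1: output 0; order=[0]; indeg=(0,0,0,4,2,1,0,1)
step 2: output 1; order=[0,1]; indeg=(0,0,0,3,1,1,0,1)
step 3: output 2; order=[0,1,2]; indeg=(0,0,0,2,0,1,0,0)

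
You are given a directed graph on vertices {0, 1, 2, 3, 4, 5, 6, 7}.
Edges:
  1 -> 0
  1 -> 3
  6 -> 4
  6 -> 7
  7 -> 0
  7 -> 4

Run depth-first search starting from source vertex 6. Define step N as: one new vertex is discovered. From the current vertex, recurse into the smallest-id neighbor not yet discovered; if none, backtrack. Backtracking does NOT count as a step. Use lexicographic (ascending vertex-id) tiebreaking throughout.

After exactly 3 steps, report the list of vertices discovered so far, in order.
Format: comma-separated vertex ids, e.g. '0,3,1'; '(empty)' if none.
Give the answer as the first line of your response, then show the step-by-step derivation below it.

6,4,7

step 1: discover 6; path=6; order=6
step 2: discover 4; path=6>4; order=6,4
step 3: discover 7; path=6>7; order=6,4,7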